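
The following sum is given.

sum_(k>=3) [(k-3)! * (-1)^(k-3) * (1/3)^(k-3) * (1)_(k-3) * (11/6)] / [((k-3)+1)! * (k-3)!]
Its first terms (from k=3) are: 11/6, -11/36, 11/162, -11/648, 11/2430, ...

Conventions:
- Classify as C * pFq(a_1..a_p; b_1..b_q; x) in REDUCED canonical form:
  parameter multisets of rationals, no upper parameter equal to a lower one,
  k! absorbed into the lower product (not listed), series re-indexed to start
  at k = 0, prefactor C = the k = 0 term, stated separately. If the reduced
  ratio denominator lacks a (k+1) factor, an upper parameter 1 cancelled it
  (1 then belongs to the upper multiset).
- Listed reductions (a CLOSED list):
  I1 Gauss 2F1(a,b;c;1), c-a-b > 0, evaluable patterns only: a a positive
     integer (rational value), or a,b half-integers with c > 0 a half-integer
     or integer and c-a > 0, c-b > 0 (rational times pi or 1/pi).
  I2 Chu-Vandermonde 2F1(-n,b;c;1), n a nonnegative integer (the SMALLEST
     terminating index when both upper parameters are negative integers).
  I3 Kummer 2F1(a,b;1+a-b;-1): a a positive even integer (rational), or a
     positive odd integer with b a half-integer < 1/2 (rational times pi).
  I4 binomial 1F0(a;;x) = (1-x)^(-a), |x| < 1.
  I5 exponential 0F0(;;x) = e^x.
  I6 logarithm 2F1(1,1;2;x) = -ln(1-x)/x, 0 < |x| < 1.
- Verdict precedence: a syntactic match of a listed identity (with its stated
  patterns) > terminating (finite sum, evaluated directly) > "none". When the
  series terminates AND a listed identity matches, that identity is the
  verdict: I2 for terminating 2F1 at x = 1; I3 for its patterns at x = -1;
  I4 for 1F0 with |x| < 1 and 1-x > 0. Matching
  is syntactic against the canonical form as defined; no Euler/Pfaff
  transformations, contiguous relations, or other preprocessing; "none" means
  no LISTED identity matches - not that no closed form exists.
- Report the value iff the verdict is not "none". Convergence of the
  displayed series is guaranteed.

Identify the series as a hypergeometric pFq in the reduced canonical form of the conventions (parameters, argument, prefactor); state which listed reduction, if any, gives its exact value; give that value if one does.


Reduced: x = -1/3, 2F1, upper = {1, 1}, lower = {2}, C = 11/6. Verdict: logarithm (I6) applies (the logarithm: parameters (1,1;2), x = -1/3). Exact value: (11/2) * ln(4/3).

Key step: x = (-1/3) and the factorial ratio (prefactor 11/6) (k+a-1)!/(a-1)! is a rising factorial (a)_k.
Step ratio: r(k) = (-1/3) * (k+1) (k+1) / [(k+2) (k+1)] - rational in k. x = (-1/3); t_0 = 11/6; negate the roots.


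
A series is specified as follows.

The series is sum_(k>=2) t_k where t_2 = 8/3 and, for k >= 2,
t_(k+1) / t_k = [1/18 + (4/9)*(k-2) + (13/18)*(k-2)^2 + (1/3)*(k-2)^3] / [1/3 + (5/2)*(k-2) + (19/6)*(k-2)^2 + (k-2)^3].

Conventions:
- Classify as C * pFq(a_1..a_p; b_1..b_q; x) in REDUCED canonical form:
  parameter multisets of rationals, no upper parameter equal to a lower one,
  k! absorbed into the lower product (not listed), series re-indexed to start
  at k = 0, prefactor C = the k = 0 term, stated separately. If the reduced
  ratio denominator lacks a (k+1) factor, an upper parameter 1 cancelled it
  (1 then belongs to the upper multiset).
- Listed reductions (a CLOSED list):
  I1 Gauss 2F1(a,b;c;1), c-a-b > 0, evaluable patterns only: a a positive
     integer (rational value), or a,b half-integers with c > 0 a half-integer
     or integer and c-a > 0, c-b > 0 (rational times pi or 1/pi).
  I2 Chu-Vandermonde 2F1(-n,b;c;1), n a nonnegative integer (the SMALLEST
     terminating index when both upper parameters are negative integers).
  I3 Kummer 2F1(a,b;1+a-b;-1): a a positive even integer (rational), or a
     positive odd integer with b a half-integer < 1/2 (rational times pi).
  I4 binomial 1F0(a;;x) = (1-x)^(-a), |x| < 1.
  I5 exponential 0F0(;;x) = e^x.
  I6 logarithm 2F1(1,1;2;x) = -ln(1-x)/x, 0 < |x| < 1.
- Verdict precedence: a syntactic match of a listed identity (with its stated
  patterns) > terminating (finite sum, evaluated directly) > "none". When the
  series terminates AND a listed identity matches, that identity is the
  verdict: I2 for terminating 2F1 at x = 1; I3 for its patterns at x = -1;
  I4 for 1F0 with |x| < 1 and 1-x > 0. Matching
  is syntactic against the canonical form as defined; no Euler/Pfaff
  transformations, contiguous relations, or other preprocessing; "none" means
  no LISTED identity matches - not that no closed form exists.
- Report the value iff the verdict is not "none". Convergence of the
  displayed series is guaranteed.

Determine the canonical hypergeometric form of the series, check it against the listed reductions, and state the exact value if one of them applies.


At argument 1/3: a 2F1 with upper {1, 1}, lower {2}, scaled by C = 8/3. Verdict: logarithm (I6) matches (the logarithm: parameters (1,1;2), x = 1/3). Its exact value is (-8) * ln(2/3).

Structural cue: t_0 = 8/3 here, and the expanded ratio factors over Q; C = 8/3, roots give parameters.
Step ratio: r(k) = (1/3) * (k+1) (k+1) / [(k+2) (k+1)] - rational in k, leading ratio (1/3); with t_0 = 8/3, classification follows.


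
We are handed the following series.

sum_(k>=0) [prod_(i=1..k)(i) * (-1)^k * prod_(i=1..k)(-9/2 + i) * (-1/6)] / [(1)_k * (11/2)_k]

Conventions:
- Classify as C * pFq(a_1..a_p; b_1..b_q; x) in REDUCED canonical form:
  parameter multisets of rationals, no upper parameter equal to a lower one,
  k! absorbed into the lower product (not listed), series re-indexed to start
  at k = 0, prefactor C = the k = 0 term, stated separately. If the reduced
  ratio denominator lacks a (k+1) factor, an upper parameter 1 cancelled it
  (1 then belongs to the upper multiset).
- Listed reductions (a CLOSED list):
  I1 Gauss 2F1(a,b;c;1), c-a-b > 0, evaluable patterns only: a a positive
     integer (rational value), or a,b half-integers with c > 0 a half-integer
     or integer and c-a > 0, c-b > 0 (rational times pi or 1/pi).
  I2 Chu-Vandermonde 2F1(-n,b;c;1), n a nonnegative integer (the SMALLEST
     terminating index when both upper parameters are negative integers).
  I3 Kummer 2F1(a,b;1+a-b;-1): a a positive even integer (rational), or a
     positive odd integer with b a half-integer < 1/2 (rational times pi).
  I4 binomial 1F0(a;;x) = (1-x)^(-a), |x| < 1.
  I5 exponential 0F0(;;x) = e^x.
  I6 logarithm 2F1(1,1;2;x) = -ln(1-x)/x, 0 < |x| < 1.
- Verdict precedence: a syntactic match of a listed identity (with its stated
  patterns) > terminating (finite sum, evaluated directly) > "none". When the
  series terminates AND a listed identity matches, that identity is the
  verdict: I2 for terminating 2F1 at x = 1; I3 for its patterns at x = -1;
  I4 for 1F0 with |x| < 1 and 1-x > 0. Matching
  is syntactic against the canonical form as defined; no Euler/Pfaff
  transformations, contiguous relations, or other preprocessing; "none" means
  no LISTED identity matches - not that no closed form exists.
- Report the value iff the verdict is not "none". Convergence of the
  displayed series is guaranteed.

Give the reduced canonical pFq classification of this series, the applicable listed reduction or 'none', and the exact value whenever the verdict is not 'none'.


This is -1/6 * 2F1(-7/2, 1; 11/2; -1) in reduced canonical form. Verdict (x = -1): Kummer (I3) applies (x = -1; c = 11/2 equals 1+a-b for upper {-7/2, 1}: listed pattern). Value: (-105/1024) * pi.

First insight: t_0 being -1/6, the running product (C = -1/6, x = -1) telescopes to a rising factorial.
Adjacent-term ratio: r(k) = (-1) * (k-7/2) (k+1) / [(k+11/2) (k+1)] ; factor over Q: parameters, x = (-1), and C = -1/6.


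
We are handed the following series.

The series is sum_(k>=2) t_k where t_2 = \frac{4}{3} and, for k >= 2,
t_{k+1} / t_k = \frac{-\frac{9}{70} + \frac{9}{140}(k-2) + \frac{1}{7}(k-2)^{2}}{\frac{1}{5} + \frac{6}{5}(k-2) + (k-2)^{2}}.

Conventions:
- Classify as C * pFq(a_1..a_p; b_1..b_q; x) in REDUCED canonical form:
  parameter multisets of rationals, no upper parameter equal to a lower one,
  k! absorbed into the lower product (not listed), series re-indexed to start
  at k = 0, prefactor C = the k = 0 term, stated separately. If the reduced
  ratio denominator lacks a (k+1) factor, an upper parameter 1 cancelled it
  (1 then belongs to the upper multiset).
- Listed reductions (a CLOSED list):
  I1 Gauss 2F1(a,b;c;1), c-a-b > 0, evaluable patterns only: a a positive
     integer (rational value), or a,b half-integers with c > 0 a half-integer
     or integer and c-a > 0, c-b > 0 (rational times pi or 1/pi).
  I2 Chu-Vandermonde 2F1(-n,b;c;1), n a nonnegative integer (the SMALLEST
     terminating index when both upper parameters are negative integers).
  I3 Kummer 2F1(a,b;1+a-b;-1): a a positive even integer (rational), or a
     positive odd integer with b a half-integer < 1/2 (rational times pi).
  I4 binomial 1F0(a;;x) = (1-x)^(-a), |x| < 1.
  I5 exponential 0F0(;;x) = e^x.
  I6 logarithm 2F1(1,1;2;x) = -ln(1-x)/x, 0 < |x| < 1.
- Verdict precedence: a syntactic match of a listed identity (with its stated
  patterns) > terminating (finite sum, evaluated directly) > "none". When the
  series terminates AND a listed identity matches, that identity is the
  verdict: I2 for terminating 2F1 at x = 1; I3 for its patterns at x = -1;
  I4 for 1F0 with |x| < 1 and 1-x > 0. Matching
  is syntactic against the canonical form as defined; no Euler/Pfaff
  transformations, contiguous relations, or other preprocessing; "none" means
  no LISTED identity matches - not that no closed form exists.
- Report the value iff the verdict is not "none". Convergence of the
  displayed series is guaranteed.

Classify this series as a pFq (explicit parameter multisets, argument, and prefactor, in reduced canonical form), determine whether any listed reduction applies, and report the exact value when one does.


At argument \frac{1}{7}: a 2F1 with upper {-\frac{3}{4}, \frac{6}{5}}, lower {\frac{1}{5}}, scaled by C = \frac{4}{3}. Verdict: none. No listed pattern accepts 2F1(-\frac{3}{4}, \frac{6}{5}; \frac{1}{5}; \frac{1}{7}).

First insight: from the first term \frac{4}{3}: factor the ratio over Q (C = 4/3): negated roots = parameters.
Step ratio: r(k) = \frac{1}{7} * (k-\frac{3}{4}) (k+\frac{6}{5}) / [(k+\frac{1}{5}) (k+1)] - rational in k, leading ratio \frac{1}{7}; with t_0 = \frac{4}{3}, classification follows.


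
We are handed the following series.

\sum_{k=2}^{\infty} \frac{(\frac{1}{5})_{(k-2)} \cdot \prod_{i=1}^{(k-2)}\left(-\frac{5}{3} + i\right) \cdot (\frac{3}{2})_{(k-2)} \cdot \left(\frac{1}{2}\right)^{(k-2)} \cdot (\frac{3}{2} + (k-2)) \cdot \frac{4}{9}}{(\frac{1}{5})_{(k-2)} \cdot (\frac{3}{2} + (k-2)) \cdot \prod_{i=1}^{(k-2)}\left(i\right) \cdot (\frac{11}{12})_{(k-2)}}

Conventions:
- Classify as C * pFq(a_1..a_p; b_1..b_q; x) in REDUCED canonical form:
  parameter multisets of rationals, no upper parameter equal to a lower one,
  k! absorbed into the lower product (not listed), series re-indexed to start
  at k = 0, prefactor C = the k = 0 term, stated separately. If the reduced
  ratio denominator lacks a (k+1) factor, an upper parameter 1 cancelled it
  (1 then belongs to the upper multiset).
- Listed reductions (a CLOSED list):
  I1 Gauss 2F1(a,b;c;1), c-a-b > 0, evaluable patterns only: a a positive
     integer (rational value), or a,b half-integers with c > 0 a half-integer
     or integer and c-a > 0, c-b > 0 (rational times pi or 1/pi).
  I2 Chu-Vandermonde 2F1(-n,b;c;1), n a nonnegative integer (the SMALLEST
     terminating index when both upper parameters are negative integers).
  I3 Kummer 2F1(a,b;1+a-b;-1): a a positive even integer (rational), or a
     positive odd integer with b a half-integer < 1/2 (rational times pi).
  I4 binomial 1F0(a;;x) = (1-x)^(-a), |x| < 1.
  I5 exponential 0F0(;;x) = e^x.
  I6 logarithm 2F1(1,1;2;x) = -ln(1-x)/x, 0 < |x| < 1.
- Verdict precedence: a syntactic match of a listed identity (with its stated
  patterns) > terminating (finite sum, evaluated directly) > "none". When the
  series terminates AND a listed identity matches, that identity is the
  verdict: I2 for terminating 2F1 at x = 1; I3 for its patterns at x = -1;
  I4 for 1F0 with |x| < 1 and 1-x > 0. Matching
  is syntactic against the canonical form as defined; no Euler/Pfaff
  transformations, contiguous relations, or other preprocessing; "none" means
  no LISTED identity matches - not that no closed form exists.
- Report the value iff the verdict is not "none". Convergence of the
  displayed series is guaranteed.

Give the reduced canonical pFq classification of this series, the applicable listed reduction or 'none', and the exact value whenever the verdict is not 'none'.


The tell: with t_0 = \frac{4}{9}, the product of the first k integers (prefactor 4/9) is k!.
Ratio: r(k) = \frac{1}{2} * (k-\frac{2}{3}) (k+\frac{3}{2}) / [(k+\frac{11}{12}) (k+1)] - rational; roots negated = parameters, x = \frac{1}{2}, C = \frac{4}{9}.

x = \frac{1}{2} here; the reduced form reads 2F1, upper {-\frac{2}{3}, \frac{3}{2}}, lower {\frac{11}{12}}, C = \frac{4}{9}. Verdict: none. A 2F1 with upper {-\frac{2}{3}, \frac{3}{2}} fits none of I1-I6 at x = \frac{1}{2}; the sum runs forever.


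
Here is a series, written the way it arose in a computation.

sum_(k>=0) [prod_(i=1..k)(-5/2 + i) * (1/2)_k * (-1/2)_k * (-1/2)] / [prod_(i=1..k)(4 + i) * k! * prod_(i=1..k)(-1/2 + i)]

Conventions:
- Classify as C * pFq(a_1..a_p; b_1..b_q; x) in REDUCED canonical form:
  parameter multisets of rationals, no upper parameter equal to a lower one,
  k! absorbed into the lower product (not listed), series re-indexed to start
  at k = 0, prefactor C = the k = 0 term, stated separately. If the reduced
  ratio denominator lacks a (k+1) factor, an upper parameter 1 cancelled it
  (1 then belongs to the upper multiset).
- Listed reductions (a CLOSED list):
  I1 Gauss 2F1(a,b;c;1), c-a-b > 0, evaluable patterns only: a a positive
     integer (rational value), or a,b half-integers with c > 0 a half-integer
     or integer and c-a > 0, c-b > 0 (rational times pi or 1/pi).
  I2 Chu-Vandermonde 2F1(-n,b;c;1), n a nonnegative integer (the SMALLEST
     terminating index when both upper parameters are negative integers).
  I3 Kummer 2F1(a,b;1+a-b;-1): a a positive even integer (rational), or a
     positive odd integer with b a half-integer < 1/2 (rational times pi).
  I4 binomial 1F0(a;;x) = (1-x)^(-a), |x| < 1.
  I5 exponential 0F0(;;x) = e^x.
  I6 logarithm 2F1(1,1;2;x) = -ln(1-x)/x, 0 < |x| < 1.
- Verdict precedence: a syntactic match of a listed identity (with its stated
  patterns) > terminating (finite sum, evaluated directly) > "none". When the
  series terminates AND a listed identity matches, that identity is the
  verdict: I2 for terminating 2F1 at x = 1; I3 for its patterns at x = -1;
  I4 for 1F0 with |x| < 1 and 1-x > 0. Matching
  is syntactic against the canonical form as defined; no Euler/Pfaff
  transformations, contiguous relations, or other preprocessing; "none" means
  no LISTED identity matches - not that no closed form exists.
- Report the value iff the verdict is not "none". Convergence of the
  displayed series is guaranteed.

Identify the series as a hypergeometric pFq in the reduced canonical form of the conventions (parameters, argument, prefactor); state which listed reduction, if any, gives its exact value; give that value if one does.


Prefactor -1/2, argument 1: 2F1 with upper {-3/2, -1/2} over lower {5}. Verdict: Gauss (I1, half-integer pattern) matches (x = 1; upper {-3/2, -1/2} half-integers, c = 5 in the evaluable pattern). Its exact value is (-131072/72765) / pi.

First insight: from the first term -1/2: the running product (prefactor -1/2) telescopes to a rising factorial.
Ratio: r(k) = 1 * (k-3/2) (k-1/2) / [(k+5) (k+1)] - rational; roots negated = parameters, x = 1, C = -1/2.


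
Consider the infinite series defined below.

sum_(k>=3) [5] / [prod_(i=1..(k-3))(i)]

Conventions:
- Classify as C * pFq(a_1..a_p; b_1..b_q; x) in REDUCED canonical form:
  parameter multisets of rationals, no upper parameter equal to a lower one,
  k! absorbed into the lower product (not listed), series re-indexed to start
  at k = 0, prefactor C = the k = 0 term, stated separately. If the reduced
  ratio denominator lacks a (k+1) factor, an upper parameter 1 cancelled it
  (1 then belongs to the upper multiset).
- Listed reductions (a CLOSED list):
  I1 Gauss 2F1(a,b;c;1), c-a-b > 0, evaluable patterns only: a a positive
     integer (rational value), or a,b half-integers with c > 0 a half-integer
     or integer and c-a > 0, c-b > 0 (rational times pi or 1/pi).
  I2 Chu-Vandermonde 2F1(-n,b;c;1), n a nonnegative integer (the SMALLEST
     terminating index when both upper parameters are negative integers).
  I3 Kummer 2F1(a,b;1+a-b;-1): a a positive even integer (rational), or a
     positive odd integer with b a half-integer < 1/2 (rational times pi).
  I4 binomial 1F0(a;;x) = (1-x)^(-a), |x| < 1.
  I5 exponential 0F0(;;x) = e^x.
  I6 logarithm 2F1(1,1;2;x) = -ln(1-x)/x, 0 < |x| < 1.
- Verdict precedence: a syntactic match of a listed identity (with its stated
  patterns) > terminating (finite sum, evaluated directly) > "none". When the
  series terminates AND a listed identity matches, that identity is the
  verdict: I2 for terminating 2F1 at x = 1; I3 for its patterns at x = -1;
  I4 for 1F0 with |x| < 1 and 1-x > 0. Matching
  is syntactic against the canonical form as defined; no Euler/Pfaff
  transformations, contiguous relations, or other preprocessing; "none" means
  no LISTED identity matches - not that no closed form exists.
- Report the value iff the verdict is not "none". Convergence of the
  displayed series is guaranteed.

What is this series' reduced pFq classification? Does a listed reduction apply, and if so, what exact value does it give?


Classification (C = 5): 0F0 with upper {-}, lower {-}, argument x = 1. Verdict at x = 1: the exponential series (I5) matches (the 0F0 exponential series at x = 1). Its exact value is 5 * e^(1).

Key observation: x = 1 and the product of the first k integers (prefactor 5) is k!.
Consecutive-term ratio: r(k) = 1 * 1 / [(k+1)] ; factor over Q: parameters, x = 1, and C = 5.


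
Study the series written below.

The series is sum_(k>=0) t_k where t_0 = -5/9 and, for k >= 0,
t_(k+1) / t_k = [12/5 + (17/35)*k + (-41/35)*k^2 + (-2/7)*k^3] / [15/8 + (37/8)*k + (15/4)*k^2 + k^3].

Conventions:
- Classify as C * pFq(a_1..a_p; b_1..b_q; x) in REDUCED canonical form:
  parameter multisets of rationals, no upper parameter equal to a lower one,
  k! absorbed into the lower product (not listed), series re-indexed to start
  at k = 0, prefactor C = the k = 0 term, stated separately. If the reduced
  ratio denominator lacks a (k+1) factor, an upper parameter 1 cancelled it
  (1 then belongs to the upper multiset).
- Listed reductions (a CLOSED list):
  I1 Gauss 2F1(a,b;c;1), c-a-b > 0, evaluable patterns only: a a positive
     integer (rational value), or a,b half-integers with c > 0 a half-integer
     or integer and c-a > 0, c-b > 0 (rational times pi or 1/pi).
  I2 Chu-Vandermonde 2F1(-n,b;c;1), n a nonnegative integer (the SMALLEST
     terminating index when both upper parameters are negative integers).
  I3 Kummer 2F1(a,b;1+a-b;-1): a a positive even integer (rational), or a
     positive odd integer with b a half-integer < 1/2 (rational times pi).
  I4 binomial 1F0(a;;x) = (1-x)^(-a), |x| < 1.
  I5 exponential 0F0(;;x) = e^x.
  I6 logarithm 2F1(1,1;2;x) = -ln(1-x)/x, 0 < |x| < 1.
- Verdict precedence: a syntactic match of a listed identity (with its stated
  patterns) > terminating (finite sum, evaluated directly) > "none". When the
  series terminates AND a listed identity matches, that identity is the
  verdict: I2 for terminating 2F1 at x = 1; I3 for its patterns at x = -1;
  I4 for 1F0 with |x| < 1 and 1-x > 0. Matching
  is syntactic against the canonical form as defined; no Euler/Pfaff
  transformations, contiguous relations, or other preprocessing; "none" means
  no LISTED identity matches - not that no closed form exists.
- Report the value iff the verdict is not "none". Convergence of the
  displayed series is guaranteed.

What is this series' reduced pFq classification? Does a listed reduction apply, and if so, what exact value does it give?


Reduced: x = -2/7, 2F1, upper = {-7/5, 4}, lower = {5/4}, C = -5/9. Verdict: none. A 2F1 with upper {-7/5, 4} fits none of I1-I6 at x = -2/7; the sum runs forever.

Key step: t_0 being -5/9, roots of the ratio polynomials (C = -5/9) are the negated parameters.
Consecutive-term ratio: r(k) = (-2/7) * (k-7/5) (k+4) / [(k+5/4) (k+1)] ; factor over Q: parameters, x = (-2/7), and C = -5/9.


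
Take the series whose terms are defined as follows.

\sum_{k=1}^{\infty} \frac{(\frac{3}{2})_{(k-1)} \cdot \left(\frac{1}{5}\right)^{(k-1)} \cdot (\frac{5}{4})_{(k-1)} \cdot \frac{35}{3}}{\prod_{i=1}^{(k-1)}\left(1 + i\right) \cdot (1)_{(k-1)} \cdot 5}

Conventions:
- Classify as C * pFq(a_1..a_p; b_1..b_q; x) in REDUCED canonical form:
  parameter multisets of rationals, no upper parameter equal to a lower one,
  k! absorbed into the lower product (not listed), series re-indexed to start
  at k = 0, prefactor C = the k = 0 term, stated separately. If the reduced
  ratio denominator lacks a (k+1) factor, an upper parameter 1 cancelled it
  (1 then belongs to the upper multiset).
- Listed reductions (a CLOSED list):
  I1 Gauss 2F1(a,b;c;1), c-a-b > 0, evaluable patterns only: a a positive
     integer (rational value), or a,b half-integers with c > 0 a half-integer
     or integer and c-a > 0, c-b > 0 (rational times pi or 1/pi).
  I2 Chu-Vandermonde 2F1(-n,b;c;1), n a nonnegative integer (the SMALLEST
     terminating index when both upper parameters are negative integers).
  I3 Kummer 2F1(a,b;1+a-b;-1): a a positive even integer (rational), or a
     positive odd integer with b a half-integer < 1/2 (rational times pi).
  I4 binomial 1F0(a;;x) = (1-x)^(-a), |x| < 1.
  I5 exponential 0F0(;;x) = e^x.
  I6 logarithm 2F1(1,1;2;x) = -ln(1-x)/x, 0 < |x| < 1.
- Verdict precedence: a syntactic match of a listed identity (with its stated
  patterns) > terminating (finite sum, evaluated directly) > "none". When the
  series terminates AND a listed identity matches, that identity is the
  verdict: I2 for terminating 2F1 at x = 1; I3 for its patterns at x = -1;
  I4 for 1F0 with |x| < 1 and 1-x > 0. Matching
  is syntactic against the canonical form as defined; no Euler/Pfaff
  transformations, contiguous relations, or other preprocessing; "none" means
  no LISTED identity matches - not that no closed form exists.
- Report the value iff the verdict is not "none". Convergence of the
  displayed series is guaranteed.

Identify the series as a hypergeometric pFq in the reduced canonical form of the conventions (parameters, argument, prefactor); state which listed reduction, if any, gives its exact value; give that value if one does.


Canonical form: C = \frac{7}{3} times 2F1 with upper {\frac{5}{4}, \frac{3}{2}}, lower {2}, x = \frac{1}{5}. Verdict: none. No listed pattern accepts 2F1(\frac{5}{4}, \frac{3}{2}; 2; \frac{1}{5}).

First insight: from the first term \frac{7}{3}: (1)_k (prefactor 7/3) is k! itself.
Ratio: r(k) = \frac{1}{5} * (k+\frac{5}{4}) (k+\frac{3}{2}) / [(k+2) (k+1)] - rational in k. x = \frac{1}{5}; t_0 = \frac{7}{3}; negate the roots.


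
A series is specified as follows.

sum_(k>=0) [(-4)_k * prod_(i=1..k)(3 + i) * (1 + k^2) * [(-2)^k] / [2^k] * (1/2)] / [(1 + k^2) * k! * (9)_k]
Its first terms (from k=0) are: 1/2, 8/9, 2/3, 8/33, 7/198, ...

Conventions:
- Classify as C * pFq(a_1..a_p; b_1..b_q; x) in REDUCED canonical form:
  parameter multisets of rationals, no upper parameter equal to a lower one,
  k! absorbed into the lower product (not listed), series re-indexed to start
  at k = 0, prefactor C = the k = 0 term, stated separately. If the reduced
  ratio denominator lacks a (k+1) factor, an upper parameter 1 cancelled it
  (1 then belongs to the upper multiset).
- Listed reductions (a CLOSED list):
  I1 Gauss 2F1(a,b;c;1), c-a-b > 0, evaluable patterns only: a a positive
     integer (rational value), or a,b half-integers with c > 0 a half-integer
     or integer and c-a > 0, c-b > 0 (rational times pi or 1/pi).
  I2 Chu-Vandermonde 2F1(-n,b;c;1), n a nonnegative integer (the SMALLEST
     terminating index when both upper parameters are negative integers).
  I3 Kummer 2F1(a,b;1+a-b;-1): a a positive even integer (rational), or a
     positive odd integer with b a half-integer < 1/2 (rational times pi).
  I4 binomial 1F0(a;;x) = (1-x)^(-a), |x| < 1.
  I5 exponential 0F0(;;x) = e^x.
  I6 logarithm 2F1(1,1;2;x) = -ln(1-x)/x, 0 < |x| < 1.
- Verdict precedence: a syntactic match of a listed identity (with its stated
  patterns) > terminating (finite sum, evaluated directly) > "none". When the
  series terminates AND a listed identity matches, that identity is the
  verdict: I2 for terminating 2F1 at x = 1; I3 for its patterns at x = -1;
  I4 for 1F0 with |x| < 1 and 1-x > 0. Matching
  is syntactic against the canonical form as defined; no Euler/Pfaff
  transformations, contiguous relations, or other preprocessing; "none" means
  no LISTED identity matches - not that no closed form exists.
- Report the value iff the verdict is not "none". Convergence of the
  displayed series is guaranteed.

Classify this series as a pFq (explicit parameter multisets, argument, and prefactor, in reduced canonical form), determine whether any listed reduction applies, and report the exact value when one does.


This is 1/2 * 2F1(-4, 4; 9; -1) in reduced canonical form. Verdict (x = -1): Kummer's theorem (I3) applies (x = -1; c = 9 equals 1+a-b for upper {-4, 4}: listed pattern). Value: 7/3.

First insight: x = (-1) and k^2 + 1 divides numerator and denominator alike; C = 1/2 after cancelling.
Ratio: r(k) = (-1) * (k-4) (k+4) / [(k+9) (k+1)] - poly over poly, x = (-1) from leading terms; C = 1/2 at k = 0.


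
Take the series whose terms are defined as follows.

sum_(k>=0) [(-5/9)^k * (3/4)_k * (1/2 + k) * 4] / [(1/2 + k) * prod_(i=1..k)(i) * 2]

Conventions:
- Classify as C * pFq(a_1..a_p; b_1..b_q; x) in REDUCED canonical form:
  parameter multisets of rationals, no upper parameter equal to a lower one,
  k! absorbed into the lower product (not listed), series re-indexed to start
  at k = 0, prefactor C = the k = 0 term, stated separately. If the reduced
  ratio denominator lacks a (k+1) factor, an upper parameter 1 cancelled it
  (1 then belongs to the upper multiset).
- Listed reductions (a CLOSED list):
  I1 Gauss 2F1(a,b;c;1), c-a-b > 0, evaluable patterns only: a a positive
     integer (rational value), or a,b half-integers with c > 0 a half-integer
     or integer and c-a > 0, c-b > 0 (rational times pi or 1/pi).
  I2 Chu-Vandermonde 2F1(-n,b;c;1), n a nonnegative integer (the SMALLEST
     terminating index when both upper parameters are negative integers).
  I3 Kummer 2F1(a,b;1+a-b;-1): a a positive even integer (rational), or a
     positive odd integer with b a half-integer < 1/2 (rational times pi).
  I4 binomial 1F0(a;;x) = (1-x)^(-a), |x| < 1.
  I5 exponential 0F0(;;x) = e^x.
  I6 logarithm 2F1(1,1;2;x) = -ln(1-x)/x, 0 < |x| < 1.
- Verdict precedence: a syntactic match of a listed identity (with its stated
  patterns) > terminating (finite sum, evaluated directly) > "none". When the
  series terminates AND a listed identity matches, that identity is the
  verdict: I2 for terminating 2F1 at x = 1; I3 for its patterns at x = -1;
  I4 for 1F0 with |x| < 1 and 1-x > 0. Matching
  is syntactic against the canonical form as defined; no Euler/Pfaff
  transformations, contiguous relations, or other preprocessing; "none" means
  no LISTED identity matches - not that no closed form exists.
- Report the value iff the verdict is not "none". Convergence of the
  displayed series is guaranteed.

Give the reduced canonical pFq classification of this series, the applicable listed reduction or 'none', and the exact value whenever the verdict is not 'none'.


This is 2 * 1F0(3/4; -; -5/9) in reduced canonical form. Verdict: binomial (I4) fires (the 1F0 binomial series: exponent -3/4, x = -5/9). Sum: 2 * (14/9)^(-3/4).

First insight: x = (-5/9) and the product of the first k integers (C = 2, x = -5/9) is k!.
Ratio: r(k) = (-5/9) * (k+3/4) / [(k+1)] - rational in k. x = (-5/9); t_0 = 2; negate the roots.


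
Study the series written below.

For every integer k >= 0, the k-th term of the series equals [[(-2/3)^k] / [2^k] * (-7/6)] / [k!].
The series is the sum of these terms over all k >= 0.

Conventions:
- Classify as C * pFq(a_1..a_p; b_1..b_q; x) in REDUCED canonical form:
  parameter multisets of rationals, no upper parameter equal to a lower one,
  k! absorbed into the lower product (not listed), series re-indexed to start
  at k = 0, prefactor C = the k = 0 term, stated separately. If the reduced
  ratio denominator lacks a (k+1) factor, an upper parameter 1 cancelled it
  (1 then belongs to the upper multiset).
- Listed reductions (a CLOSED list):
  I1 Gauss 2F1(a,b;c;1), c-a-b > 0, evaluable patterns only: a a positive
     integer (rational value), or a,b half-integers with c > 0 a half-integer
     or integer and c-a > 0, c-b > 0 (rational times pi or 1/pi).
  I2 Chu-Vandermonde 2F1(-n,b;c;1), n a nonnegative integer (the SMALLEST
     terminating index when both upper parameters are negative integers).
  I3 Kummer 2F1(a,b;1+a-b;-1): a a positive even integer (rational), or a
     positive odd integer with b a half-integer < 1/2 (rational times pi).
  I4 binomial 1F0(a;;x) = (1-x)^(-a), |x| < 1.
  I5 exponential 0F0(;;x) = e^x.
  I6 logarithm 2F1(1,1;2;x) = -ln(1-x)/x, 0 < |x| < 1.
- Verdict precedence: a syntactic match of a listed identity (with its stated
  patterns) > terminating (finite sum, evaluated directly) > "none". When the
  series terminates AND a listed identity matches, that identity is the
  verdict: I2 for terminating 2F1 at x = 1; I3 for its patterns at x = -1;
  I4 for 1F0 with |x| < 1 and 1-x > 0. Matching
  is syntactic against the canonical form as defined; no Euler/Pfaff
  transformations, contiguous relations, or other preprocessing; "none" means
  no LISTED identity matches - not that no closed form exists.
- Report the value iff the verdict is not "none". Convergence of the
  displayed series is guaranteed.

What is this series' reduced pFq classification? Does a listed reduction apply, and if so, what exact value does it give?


The tell: t_0 = -7/6 here, and the two k-th powers (prefactor -7/6) combine into one argument.
Step ratio: r(k) = (-1/3) * 1 / [(k+1)] ; factor over Q: parameters, x = (-1/3), and C = -7/6.

This is -7/6 * 0F0(-; -; -1/3) in reduced canonical form. Verdict (x = -1/3): the I5 exponential reduction applies (the 0F0 exponential series at x = -1/3). Its exact value is (-7/6) * e^(-1/3).


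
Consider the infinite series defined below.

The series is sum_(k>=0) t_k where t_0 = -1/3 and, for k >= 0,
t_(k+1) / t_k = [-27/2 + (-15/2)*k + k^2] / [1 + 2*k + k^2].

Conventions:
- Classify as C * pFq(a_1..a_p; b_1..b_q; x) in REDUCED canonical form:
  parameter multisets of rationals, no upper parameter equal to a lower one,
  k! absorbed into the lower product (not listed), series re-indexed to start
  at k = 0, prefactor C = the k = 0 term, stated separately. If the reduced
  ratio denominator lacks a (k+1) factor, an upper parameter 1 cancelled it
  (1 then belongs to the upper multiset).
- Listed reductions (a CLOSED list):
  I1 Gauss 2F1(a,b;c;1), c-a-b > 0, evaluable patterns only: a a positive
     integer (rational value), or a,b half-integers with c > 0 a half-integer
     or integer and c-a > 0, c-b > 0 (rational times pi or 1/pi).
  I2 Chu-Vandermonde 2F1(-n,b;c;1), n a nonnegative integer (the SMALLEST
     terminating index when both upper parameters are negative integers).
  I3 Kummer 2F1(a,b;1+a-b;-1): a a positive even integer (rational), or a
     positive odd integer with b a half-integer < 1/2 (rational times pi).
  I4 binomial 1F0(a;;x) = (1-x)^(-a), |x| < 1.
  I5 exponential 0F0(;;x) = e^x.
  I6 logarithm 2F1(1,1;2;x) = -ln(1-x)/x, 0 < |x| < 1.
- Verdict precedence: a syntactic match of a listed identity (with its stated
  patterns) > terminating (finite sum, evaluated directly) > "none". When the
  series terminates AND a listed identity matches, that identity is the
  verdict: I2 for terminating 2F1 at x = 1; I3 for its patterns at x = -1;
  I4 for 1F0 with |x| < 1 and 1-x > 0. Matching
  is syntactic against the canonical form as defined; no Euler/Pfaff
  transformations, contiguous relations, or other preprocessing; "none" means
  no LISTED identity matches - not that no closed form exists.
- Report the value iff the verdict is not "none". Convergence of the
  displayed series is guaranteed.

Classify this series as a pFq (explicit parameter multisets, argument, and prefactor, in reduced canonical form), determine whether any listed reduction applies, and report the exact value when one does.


This is -1/3 * 2F1(-9, 3/2; 1; 1) in reduced canonical form. Verdict at x = 1: the Chu-Vandermonde identity I2 matches (terminating 2F1 at x = 1 with n = 9, b = 3/2, c = 1). Sum: 715/196608.

Key step: x = 1 and factor the ratio over Q (C = -1/3, x = 1): negated roots = parameters.
Term ratio: r(k) = 1 * (k-9) (k+3/2) / [(k+1) (k+1)] - rational in k. x = 1; t_0 = -1/3; negate the roots.


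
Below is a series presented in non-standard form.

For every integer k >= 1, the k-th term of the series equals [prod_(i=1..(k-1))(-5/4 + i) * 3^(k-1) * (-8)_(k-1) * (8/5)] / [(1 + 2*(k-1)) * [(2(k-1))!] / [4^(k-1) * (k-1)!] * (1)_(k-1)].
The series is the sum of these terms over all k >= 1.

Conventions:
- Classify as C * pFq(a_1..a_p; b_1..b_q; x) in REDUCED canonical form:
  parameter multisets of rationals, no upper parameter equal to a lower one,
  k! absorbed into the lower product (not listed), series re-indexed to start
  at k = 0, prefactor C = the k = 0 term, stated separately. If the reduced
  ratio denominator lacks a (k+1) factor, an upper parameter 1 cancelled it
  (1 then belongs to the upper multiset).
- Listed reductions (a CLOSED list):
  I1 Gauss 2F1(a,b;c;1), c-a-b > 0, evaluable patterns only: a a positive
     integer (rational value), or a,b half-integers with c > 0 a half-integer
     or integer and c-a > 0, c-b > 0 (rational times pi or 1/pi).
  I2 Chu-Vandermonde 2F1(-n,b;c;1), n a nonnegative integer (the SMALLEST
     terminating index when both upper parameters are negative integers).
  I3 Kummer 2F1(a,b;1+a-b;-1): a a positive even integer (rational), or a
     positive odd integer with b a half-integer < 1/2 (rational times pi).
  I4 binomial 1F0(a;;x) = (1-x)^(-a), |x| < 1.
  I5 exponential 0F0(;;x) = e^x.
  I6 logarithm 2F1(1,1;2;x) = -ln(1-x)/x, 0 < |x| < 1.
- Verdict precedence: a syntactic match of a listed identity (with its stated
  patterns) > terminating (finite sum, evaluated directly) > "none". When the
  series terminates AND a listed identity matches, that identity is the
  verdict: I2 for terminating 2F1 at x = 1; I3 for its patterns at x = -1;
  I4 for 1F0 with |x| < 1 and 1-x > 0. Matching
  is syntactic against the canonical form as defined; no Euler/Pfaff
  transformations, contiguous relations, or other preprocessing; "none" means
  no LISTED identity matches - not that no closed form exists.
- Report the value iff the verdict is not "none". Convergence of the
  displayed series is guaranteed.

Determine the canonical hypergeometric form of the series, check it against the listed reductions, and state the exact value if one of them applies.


The tell: from the first term 8/5: the running product (prefactor 8/5) telescopes to a rising factorial.
Term ratio: r(k) = 3 * (k-8) (k-1/4) / [(k+3/2) (k+1)] ; factor over Q: parameters, x = 3, and C = 8/5.

This is 8/5 * 2F1(-8, -1/4; 3/2; 3) in reduced canonical form. Verdict: terminating. (-8)_k vanishes past k = 8, leaving a 9-term sum, computed directly. Exact value: 465377/176800.


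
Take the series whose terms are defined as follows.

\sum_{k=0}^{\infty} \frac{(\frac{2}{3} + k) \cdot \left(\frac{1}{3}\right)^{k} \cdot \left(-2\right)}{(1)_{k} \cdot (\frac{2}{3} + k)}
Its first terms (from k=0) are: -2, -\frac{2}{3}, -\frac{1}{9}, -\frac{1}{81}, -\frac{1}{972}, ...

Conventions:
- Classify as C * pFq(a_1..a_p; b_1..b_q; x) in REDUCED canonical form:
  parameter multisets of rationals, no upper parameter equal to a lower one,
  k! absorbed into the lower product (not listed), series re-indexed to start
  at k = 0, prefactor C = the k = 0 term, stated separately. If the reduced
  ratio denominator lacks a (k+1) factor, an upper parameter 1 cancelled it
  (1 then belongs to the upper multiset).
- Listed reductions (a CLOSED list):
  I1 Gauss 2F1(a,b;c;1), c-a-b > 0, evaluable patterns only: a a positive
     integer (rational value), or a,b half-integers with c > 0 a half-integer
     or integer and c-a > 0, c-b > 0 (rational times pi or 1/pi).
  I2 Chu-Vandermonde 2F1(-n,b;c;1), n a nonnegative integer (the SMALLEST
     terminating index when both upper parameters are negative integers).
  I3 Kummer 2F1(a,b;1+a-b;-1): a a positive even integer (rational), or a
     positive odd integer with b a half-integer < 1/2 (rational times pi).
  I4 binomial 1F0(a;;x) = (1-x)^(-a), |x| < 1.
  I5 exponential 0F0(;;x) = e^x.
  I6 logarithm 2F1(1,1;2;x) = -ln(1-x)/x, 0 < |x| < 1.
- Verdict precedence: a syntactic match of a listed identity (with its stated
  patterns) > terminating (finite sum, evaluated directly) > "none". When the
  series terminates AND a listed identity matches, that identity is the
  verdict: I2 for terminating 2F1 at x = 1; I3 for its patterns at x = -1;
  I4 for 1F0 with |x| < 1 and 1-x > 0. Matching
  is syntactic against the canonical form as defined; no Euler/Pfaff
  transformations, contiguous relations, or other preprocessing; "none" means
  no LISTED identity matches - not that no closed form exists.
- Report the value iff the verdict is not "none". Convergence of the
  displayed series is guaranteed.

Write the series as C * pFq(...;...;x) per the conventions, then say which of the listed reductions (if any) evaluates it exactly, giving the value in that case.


Reduced: x = \frac{1}{3}, 0F0, upper = {-}, lower = {-}, C = -2. Verdict (x = \frac{1}{3}): the exponential series (I5) applies (the 0F0 exponential series at x = \frac{1}{3}). Hence: \left(-2\right) \cdot e^{\frac{1}{3}}.

The tell: with t_0 = -2, (1)_k (C = -2) is k! itself.
Ratio: r(k) = \frac{1}{3} * 1 / [(k+1)] - rational in k, leading ratio \frac{1}{3}; with t_0 = -2, classification follows.


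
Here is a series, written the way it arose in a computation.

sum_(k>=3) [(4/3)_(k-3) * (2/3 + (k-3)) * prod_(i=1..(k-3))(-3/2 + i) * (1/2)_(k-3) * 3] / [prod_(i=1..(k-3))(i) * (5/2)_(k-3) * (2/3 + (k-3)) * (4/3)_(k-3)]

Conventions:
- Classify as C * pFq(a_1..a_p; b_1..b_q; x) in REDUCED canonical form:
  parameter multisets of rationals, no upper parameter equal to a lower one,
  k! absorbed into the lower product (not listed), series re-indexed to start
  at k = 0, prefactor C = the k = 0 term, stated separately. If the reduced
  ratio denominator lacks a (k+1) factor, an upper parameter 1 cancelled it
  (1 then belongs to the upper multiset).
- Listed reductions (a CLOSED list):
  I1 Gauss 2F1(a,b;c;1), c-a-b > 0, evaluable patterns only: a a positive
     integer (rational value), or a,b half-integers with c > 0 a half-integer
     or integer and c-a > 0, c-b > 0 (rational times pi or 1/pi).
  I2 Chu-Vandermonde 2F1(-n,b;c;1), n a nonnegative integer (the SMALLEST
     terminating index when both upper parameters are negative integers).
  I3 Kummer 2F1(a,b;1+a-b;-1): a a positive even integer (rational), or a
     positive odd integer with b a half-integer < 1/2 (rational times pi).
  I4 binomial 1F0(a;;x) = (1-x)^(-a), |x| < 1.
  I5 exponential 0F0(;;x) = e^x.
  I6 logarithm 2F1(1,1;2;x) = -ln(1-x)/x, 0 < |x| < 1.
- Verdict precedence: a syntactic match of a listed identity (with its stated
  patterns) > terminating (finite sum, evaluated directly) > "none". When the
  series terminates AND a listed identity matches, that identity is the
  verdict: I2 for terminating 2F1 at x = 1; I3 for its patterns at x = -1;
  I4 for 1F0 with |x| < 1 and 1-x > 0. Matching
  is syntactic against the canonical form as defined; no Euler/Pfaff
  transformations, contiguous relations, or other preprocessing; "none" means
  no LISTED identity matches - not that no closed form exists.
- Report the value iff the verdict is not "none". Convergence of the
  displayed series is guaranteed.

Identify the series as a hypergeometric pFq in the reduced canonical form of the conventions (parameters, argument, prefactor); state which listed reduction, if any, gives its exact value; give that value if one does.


This is 3 * 2F1(-1/2, 1/2; 5/2; 1) in reduced canonical form. Verdict at x = 1: Gauss's theorem I1 (half-integer case) matches (x = 1; upper {-1/2, 1/2} half-integers, c = 5/2 in the evaluable pattern). Its exact value is (27/32) * pi.

The tell: with t_0 = 3, k + 2/3 divides numerator and denominator alike; prefactor 3 after cancelling.
Consecutive-term ratio: r(k) = 1 * (k-1/2) (k+1/2) / [(k+5/2) (k+1)] - rational in k. x = 1; t_0 = 3; negate the roots.
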